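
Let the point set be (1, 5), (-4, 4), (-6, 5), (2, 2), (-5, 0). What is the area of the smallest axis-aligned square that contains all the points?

The bounding box has width 8 and height 5.
An axis-aligned square enclosing the set must have side ≥ max(width, height).
So the minimum side is max(8, 5) = 8.
Area = 8² = 64.

64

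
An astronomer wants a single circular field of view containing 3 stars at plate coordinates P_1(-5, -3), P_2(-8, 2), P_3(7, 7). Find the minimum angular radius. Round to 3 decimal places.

Side lengths²: P_1P_2² = 34, P_1P_3² = 244, P_2P_3² = 250.
Since P_2P_3² = 250 < 244 + 34 = 278, the triangle is acute, so the smallest enclosing circle is the circumcircle.
Circumcentre = (-1/9, 10/3), r² = 5185/81.
r = √(5185/81) ≈ 8.001.

8.001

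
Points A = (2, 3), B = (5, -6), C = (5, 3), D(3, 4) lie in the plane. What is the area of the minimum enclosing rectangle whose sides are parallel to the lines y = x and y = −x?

In coordinates u = x + y, v = x − y the rectangle is axis-aligned; the map (x,y)→(u,v) scales areas by 2.
u-values: 5, -1, 8, 7; range = 8 − (-1) = 9.
v-values: -1, 11, 2, -1; range = 11 − (-1) = 12.
Area = (9 × 12) / 2 = 54.

54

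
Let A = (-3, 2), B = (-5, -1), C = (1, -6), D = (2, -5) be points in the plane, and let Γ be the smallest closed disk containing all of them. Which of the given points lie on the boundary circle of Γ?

A, C

By Welzl's lemma the MEC is supported by two points (diametrically opposite) or three points (on a circumcircle).
The farthest pair is A–C with squared distance 80. The circle on this segment as diameter has centre (-1, -2) and r² = 80/4 = 20.
Check B: distance² to centre = 17 ≤ 20, so it lies inside.
All remaining points lie in this disk, and no smaller disk contains both endpoints, so this is the minimum enclosing circle.
The points at distance exactly r from the centre are A, C — 2 points.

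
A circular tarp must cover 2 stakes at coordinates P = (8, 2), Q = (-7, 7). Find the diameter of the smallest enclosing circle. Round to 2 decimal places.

The smallest circle enclosing two points has them as diameter endpoints.
Centre = midpoint = (0.5, 4.5); r² = |PQ|²/4 = 250/4 = 62.5.
Diameter = 2r = 2√(62.5) ≈ 15.81.

15.81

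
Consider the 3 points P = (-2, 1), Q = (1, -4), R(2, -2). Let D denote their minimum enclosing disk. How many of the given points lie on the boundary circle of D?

2

Side lengths²: PQ² = 34, PR² = 25, QR² = 5.
Since PQ² = 34 ≥ 25 + 5 = 30, the angle opposite PQ is not acute, so the smallest enclosing circle has PQ as diameter.
Centre = midpoint of PQ = (-0.5, -1.5), r² = 34/4 = 8.5.
The points at distance exactly r from the centre are P, Q — 2 points.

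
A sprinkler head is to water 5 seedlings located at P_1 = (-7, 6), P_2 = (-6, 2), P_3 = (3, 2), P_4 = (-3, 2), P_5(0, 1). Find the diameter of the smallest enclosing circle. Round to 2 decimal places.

10.77

A smallest enclosing disk is always determined by at most three of the input points on its boundary.
The farthest pair is P_1–P_3 with squared distance 116. The circle on this segment as diameter has centre (-2, 4) and r² = 116/4 = 29.
Check P_2: distance² to centre = 20 ≤ 29, so it lies inside.
All remaining points lie in this disk, and no smaller disk contains both endpoints, so this is the minimum enclosing circle.
Diameter = 2r = 2√29 ≈ 10.77.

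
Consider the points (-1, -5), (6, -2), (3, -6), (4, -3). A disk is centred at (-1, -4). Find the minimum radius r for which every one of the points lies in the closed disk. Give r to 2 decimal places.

7.28

The required radius is the distance from (-1, -4) to the farthest point.
Squared distances: 1, 53, 20, 26.
Maximum is 53, attained at (6, -2).
r = √53 ≈ 7.28.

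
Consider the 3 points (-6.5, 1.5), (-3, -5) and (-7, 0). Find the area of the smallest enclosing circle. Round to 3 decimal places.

Call the three points A, B, C in the order given.
Side lengths²: AB² = 54.5, AC² = 2.5, BC² = 41.
Since AB² = 54.5 ≥ 41 + 2.5 = 43.5, the angle opposite AB is not acute, so the smallest enclosing circle has AB as diameter.
Centre = midpoint of AB = (-4.75, -1.75), r² = 54.5/4 = 13.625.
Area = π·r² = π·13.625 ≈ 42.804.

42.804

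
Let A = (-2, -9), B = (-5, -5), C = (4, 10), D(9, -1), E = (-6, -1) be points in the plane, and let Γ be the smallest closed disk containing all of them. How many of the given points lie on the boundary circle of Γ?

2

By Welzl's lemma the MEC is supported by two points (diametrically opposite) or three points (on a circumcircle).
The farthest pair is A–C with squared distance 397. The circle on this segment as diameter has centre (1, 0.5) and r² = 397/4 = 99.25.
Check B: distance² to centre = 66.25 ≤ 99.25, so it lies inside.
All remaining points lie in this disk, and no smaller disk contains both endpoints, so this is the minimum enclosing circle.
The points at distance exactly r from the centre are A, C — 2 points.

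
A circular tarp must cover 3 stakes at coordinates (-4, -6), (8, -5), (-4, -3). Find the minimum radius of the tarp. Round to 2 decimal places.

Call the three points A, B, C in the order given.
Side lengths²: AB² = 145, AC² = 9, BC² = 148.
Since BC² = 148 < 145 + 9 = 154, the triangle is acute, so the smallest enclosing circle is the circumcircle.
Circumcentre = (23/12, -4.5), r² = 5365/144.
r = √(5365/144) ≈ 6.10.

6.10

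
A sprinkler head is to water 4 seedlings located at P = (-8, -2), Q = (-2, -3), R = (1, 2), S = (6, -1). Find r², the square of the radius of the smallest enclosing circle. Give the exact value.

49.25

A smallest enclosing disk is always determined by at most three of the input points on its boundary.
The farthest pair is P–S with squared distance 197. The circle on this segment as diameter has centre (-1, -1.5) and r² = 197/4 = 49.25.
Check Q: distance² to centre = 3.25 ≤ 49.25, so it lies inside.
All remaining points lie in this disk, and no smaller disk contains both endpoints, so this is the minimum enclosing circle.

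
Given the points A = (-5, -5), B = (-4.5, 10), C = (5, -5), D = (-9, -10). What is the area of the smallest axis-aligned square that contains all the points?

The bounding box has width 14 and height 20.
An axis-aligned square enclosing the set must have side ≥ max(width, height).
So the minimum side is max(14, 20) = 20.
Area = 20² = 400.

400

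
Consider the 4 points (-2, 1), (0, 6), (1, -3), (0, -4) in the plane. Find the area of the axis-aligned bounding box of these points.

30

x ranges over [-2, 1], width 3.
y ranges over [-4, 6], height 10.
Area = 3 × 10 = 30.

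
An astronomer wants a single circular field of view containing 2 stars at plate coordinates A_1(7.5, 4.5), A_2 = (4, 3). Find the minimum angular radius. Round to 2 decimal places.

The smallest circle enclosing two points has them as diameter endpoints.
Centre = midpoint = (5.75, 3.75); r² = |A_1A_2|²/4 = 14.5/4 = 3.625.
r = √(3.625) ≈ 1.90.

1.90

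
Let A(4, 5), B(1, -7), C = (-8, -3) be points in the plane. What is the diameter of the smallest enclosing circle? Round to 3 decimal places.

14.641

Side lengths²: AB² = 153, AC² = 208, BC² = 97.
Since AC² = 208 < 153 + 97 = 250, the triangle is acute, so the smallest enclosing circle is the circumcircle.
Circumcentre = (-1.3, -0.05), r² = 53.5925.
Diameter = 2r = 2√(53.5925) ≈ 14.641.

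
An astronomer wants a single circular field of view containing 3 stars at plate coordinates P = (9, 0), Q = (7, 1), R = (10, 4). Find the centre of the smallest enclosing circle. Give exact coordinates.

Side lengths²: PQ² = 5, PR² = 17, QR² = 18.
Since QR² = 18 < 17 + 5 = 22, the triangle is acute, so the smallest enclosing circle is the circumcircle.
Circumcentre = (53/6, 13/6), r² = 85/18.
Centre = (53/6, 13/6).

(53/6, 13/6)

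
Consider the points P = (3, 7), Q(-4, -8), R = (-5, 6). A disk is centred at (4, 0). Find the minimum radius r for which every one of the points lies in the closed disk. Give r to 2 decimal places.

11.31

The required radius is the distance from (4, 0) to the farthest point.
Squared distances: 50, 128, 117.
Maximum is 128, attained at Q.
r = √128 ≈ 11.31.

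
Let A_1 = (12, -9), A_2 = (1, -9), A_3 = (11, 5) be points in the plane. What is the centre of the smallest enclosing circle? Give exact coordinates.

Side lengths²: A_1A_2² = 121, A_1A_3² = 197, A_2A_3² = 296.
Since A_2A_3² = 296 < 197 + 121 = 318, the triangle is acute, so the smallest enclosing circle is the circumcircle.
Circumcentre = (6.5, -33/14), r² = 7289/98.
Centre = (6.5, -33/14).

(6.5, -33/14)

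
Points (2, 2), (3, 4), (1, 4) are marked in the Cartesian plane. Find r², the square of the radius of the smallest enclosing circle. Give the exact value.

Call the three points A, B, C in the order given.
Side lengths²: AB² = 5, AC² = 5, BC² = 4.
Since AC² = 5 < 5 + 4 = 9, the triangle is acute, so the smallest enclosing circle is the circumcircle.
Circumcentre = (2, 3.25), r² = 1.5625.

1.5625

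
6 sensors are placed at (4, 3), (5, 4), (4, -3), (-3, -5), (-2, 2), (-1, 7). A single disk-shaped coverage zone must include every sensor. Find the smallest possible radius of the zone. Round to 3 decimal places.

6.299

A smallest enclosing disk is always determined by at most three of the input points on its boundary.
The minimum enclosing circle is determined by three boundary points: (5, 4), (-3, -5), (-1, 7).
Their circumcentre is (-5/13, 19/26) with r² = 26825/676.
The farthest remaining point (4, -3) is at distance² 22405/676 ≤ 26825/676.
r = √(26825/676) ≈ 6.299.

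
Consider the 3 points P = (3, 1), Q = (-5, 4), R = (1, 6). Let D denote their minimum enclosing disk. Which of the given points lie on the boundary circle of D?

Side lengths²: PQ² = 73, PR² = 29, QR² = 40.
Since PQ² = 73 ≥ 40 + 29 = 69, the angle opposite PQ is not acute, so the smallest enclosing circle has PQ as diameter.
Centre = midpoint of PQ = (-1, 2.5), r² = 73/4 = 18.25.
The points at distance exactly r from the centre are P, Q — 2 points.

P, Q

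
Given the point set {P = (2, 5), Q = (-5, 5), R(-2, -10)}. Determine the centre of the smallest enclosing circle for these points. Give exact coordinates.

Side lengths²: PQ² = 49, PR² = 241, QR² = 234.
Since PR² = 241 < 234 + 49 = 283, the triangle is acute, so the smallest enclosing circle is the circumcircle.
Circumcentre = (-1.5, -2.1), r² = 62.66.
Centre = (-1.5, -2.1).

(-1.5, -2.1)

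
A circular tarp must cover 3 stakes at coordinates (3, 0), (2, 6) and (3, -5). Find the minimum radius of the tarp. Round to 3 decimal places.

Call the three points A, B, C in the order given.
Side lengths²: AB² = 37, AC² = 25, BC² = 122.
Since BC² = 122 ≥ 37 + 25 = 62, the angle opposite BC is not acute, so the smallest enclosing circle has BC as diameter.
Centre = midpoint of BC = (2.5, 0.5), r² = 122/4 = 30.5.
r = √(30.5) ≈ 5.523.

5.523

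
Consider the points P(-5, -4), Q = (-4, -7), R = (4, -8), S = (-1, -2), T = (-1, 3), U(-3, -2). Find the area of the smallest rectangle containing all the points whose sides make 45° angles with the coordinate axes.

104

In coordinates u = x + y, v = x − y the rectangle is axis-aligned; the map (x,y)→(u,v) scales areas by 2.
u-values: -9, -11, -4, -3, 2, -5; range = 2 − (-11) = 13.
v-values: -1, 3, 12, 1, -4, -1; range = 12 − (-4) = 16.
Area = (13 × 16) / 2 = 104.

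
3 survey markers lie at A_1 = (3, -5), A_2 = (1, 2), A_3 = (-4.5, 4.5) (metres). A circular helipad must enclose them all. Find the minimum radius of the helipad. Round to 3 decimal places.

6.052

Side lengths²: A_1A_2² = 53, A_1A_3² = 146.5, A_2A_3² = 36.5.
Since A_1A_3² = 146.5 ≥ 53 + 36.5 = 89.5, the angle opposite A_1A_3 is not acute, so the smallest enclosing circle has A_1A_3 as diameter.
Centre = midpoint of A_1A_3 = (-0.75, -0.25), r² = 146.5/4 = 36.625.
r = √(36.625) ≈ 6.052.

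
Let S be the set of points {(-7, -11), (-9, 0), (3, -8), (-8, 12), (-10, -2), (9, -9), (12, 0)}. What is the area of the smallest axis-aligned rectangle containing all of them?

506

x ranges over [-10, 12], width 22.
y ranges over [-11, 12], height 23.
Area = 22 × 23 = 506.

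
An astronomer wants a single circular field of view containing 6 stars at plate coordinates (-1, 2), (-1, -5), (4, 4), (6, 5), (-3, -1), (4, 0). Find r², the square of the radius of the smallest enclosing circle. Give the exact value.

37.25

By Welzl's lemma the MEC is supported by two points (diametrically opposite) or three points (on a circumcircle).
The farthest pair is (-1, -5)–(6, 5) with squared distance 149. The circle on this segment as diameter has centre (2.5, 0) and r² = 149/4 = 37.25.
Check (-1, 2): distance² to centre = 16.25 ≤ 37.25, so it lies inside.
All remaining points lie in this disk, and no smaller disk contains both endpoints, so this is the minimum enclosing circle.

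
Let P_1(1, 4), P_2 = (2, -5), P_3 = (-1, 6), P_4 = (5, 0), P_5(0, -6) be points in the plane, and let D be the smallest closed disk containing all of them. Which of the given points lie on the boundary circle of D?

A smallest enclosing disk is always determined by at most three of the input points on its boundary.
The farthest pair is P_3–P_5 with squared distance 145. The circle on this segment as diameter has centre (-0.5, 0) and r² = 145/4 = 36.25.
Check P_1: distance² to centre = 18.25 ≤ 36.25, so it lies inside.
All remaining points lie in this disk, and no smaller disk contains both endpoints, so this is the minimum enclosing circle.
The points at distance exactly r from the centre are P_3, P_5 — 2 points.

P_3, P_5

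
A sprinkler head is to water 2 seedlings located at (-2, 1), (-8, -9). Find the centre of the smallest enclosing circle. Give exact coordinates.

(-5, -4)

The smallest circle enclosing two points has them as diameter endpoints.
Centre = midpoint = (-5, -4); r² = |(-2, 1)−(-8, -9)|²/4 = 136/4 = 34.
Centre = (-5, -4).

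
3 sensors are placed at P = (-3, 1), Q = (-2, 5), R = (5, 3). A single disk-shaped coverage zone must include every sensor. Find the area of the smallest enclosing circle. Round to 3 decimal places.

53.466

Side lengths²: PQ² = 17, PR² = 68, QR² = 53.
Since PR² = 68 < 53 + 17 = 70, the triangle is acute, so the smallest enclosing circle is the circumcircle.
Circumcentre = (29/30, 32/15), r² = 15317/900.
Area = π·r² = π·15317/900 ≈ 53.466.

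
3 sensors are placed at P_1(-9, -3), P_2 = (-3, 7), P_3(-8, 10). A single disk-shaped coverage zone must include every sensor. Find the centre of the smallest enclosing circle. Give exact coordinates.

Side lengths²: P_1P_2² = 136, P_1P_3² = 170, P_2P_3² = 34.
Since P_1P_3² = 170 ≥ 136 + 34 = 170, the angle opposite P_1P_3 is not acute, so the smallest enclosing circle has P_1P_3 as diameter.
Centre = midpoint of P_1P_3 = (-8.5, 3.5), r² = 170/4 = 42.5.
Centre = (-8.5, 3.5).

(-8.5, 3.5)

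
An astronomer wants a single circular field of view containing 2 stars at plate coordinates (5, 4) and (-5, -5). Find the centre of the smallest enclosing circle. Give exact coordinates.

(0, -0.5)

The smallest circle enclosing two points has them as diameter endpoints.
Centre = midpoint = (0, -0.5); r² = |(5, 4)−(-5, -5)|²/4 = 181/4 = 45.25.
Centre = (0, -0.5).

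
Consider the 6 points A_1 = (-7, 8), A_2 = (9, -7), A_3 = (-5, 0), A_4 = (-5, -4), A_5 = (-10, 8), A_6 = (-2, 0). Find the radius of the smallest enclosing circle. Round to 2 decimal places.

The minimum enclosing circle of a finite set is fixed by two of the points (as a diameter) or three (as a circumcircle).
The farthest pair is A_2–A_5 with squared distance 586. The circle on this segment as diameter has centre (-0.5, 0.5) and r² = 586/4 = 146.5.
Check A_1: distance² to centre = 98.5 ≤ 146.5, so it lies inside.
All remaining points lie in this disk, and no smaller disk contains both endpoints, so this is the minimum enclosing circle.
r = √(146.5) ≈ 12.10.

12.10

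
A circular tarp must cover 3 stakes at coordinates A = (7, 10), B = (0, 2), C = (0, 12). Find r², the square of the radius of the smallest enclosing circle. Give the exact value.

5989/196

Side lengths²: AB² = 113, AC² = 53, BC² = 100.
Since AB² = 113 < 100 + 53 = 153, the triangle is acute, so the smallest enclosing circle is the circumcircle.
Circumcentre = (33/14, 7), r² = 5989/196.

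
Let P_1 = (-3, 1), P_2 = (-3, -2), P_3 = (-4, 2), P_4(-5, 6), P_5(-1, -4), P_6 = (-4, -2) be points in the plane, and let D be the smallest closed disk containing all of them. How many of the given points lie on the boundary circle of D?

The minimum enclosing circle of a finite set is fixed by two of the points (as a diameter) or three (as a circumcircle).
The farthest pair is P_4–P_5 with squared distance 116. The circle on this segment as diameter has centre (-3, 1) and r² = 116/4 = 29.
Check P_1: distance² to centre = 0 ≤ 29, so it lies inside.
All remaining points lie in this disk, and no smaller disk contains both endpoints, so this is the minimum enclosing circle.
The points at distance exactly r from the centre are P_4, P_5 — 2 points.

2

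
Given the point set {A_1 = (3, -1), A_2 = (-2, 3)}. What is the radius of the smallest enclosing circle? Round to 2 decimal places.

The smallest circle enclosing two points has them as diameter endpoints.
Centre = midpoint = (0.5, 1); r² = |A_1A_2|²/4 = 41/4 = 10.25.
r = √(10.25) ≈ 3.20.

3.20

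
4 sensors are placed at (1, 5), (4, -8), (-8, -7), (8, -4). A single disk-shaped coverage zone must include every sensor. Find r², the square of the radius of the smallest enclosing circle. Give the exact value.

17225/242

The minimum enclosing circle of a finite set is fixed by two of the points (as a diameter) or three (as a circumcircle).
The minimum enclosing circle is determined by three boundary points: (1, 5), (-8, -7), (8, -4).
Their circumcentre is (-9/22, -73/22) with r² = 17225/242.
The farthest remaining point (4, -8) is at distance² 10009/242 ≤ 17225/242.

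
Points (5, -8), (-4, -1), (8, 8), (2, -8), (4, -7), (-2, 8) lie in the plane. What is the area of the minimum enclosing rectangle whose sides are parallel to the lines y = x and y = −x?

253

In coordinates u = x + y, v = x − y the rectangle is axis-aligned; the map (x,y)→(u,v) scales areas by 2.
u-values: -3, -5, 16, -6, -3, 6; range = 16 − (-6) = 22.
v-values: 13, -3, 0, 10, 11, -10; range = 13 − (-10) = 23.
Area = (22 × 23) / 2 = 253.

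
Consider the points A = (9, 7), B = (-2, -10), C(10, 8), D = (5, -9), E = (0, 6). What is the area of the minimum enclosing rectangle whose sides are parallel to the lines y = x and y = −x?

In coordinates u = x + y, v = x − y the rectangle is axis-aligned; the map (x,y)→(u,v) scales areas by 2.
u-values: 16, -12, 18, -4, 6; range = 18 − (-12) = 30.
v-values: 2, 8, 2, 14, -6; range = 14 − (-6) = 20.
Area = (30 × 20) / 2 = 300.

300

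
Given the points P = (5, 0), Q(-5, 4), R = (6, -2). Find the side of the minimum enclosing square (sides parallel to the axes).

The bounding box has width 11 and height 6.
An axis-aligned square enclosing the set must have side ≥ max(width, height).
So the minimum side is max(11, 6) = 11.

11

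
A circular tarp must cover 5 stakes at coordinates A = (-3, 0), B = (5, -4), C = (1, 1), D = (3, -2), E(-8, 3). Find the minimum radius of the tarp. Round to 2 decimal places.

7.38

By Welzl's lemma the MEC is supported by two points (diametrically opposite) or three points (on a circumcircle).
The farthest pair is B–E with squared distance 218. The circle on this segment as diameter has centre (-1.5, -0.5) and r² = 218/4 = 54.5.
Check A: distance² to centre = 2.5 ≤ 54.5, so it lies inside.
All remaining points lie in this disk, and no smaller disk contains both endpoints, so this is the minimum enclosing circle.
r = √(54.5) ≈ 7.38.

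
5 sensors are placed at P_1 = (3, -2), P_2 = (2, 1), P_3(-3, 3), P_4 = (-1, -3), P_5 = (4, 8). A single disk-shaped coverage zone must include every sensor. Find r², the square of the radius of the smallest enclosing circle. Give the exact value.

The minimum enclosing circle of a finite set is fixed by two of the points (as a diameter) or three (as a circumcircle).
The farthest pair is P_4–P_5 with squared distance 146. The circle on this segment as diameter has centre (1.5, 2.5) and r² = 146/4 = 36.5.
Check P_1: distance² to centre = 22.5 ≤ 36.5, so it lies inside.
All remaining points lie in this disk, and no smaller disk contains both endpoints, so this is the minimum enclosing circle.

36.5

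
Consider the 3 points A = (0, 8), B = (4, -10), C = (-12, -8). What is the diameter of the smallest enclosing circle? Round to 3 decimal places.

Side lengths²: AB² = 340, AC² = 400, BC² = 260.
Since AC² = 400 < 340 + 260 = 600, the triangle is acute, so the smallest enclosing circle is the circumcircle.
Circumcentre = (-22/7, -15/7), r² = 5525/49.
Diameter = 2r = 2√(5525/49) ≈ 21.237.

21.237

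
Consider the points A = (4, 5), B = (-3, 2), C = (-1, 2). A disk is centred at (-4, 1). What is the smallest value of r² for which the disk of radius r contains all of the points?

The required radius is the distance from (-4, 1) to the farthest point.
Squared distances: 80, 2, 10.
Maximum is 80, attained at A.

80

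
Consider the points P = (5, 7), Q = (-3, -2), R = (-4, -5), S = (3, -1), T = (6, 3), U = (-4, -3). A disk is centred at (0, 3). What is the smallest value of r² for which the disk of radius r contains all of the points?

80

The required radius is the distance from (0, 3) to the farthest point.
Squared distances: 41, 34, 80, 25, 36, 52.
Maximum is 80, attained at R.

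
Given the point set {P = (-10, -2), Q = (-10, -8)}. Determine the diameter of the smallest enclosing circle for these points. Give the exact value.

6

The smallest circle enclosing two points has them as diameter endpoints.
Centre = midpoint = (-10, -5); r² = |PQ|²/4 = 36/4 = 9.
Diameter = 2r = 2√9 = 6.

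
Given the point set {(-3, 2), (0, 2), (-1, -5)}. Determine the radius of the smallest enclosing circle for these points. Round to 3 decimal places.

3.677

Call the three points A, B, C in the order given.
Side lengths²: AB² = 9, AC² = 53, BC² = 50.
Since AC² = 53 < 50 + 9 = 59, the triangle is acute, so the smallest enclosing circle is the circumcircle.
Circumcentre = (-1.5, -19/14), r² = 1325/98.
r = √(1325/98) ≈ 3.677.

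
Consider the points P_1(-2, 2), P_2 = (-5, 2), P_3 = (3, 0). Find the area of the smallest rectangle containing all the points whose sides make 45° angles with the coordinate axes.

30

In coordinates u = x + y, v = x − y the rectangle is axis-aligned; the map (x,y)→(u,v) scales areas by 2.
u-values: 0, -3, 3; range = 3 − (-3) = 6.
v-values: -4, -7, 3; range = 3 − (-7) = 10.
Area = (6 × 10) / 2 = 30.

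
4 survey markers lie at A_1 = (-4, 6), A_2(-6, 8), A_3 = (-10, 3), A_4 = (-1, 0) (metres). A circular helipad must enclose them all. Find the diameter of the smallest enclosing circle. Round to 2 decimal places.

10.05

The minimum enclosing circle is determined by three boundary points: A_2, A_3, A_4.
Their circumcentre is (-189/38, 117/38) with r² = 18245/722.
The farthest remaining point A_1 is at distance² 6845/722 ≤ 18245/722.
Diameter = 2r = 2√(18245/722) ≈ 10.05.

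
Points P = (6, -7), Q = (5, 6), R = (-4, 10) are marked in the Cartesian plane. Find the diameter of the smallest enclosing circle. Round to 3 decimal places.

Side lengths²: PQ² = 170, PR² = 389, QR² = 97.
Since PR² = 389 ≥ 170 + 97 = 267, the angle opposite PR is not acute, so the smallest enclosing circle has PR as diameter.
Centre = midpoint of PR = (1, 1.5), r² = 389/4 = 97.25.
Diameter = 2r = 2√(97.25) ≈ 19.723.

19.723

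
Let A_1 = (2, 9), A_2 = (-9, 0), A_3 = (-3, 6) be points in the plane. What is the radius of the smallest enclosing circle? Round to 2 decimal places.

7.11

Side lengths²: A_1A_2² = 202, A_1A_3² = 34, A_2A_3² = 72.
Since A_1A_2² = 202 ≥ 72 + 34 = 106, the angle opposite A_1A_2 is not acute, so the smallest enclosing circle has A_1A_2 as diameter.
Centre = midpoint of A_1A_2 = (-3.5, 4.5), r² = 202/4 = 50.5.
r = √(50.5) ≈ 7.11.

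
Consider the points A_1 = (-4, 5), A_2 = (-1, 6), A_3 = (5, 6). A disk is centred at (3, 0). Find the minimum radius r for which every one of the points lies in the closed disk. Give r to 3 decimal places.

The required radius is the distance from (3, 0) to the farthest point.
Squared distances: 74, 52, 40.
Maximum is 74, attained at A_1.
r = √74 ≈ 8.602.

8.602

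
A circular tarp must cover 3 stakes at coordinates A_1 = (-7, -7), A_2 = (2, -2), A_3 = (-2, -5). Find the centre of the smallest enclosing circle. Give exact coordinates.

Side lengths²: A_1A_2² = 106, A_1A_3² = 29, A_2A_3² = 25.
Since A_1A_2² = 106 ≥ 29 + 25 = 54, the angle opposite A_1A_2 is not acute, so the smallest enclosing circle has A_1A_2 as diameter.
Centre = midpoint of A_1A_2 = (-2.5, -4.5), r² = 106/4 = 26.5.
Centre = (-2.5, -4.5).

(-2.5, -4.5)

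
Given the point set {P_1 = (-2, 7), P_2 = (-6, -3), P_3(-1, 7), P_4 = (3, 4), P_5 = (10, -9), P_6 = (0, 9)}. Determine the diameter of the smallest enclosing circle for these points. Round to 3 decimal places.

By Welzl's lemma the MEC is supported by two points (diametrically opposite) or three points (on a circumcircle).
The minimum enclosing circle is determined by three boundary points: P_2, P_5, P_6.
Their circumcentre is (77/19, -10/19) with r² = 38690/361.
The farthest remaining point P_1 is at distance² 33674/361 ≤ 38690/361.
Diameter = 2r = 2√(38690/361) ≈ 20.705.

20.705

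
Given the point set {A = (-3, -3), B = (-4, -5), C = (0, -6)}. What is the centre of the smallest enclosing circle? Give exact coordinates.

Side lengths²: AB² = 5, AC² = 18, BC² = 17.
Since AC² = 18 < 17 + 5 = 22, the triangle is acute, so the smallest enclosing circle is the circumcircle.
Circumcentre = (-11/6, -29/6), r² = 85/18.
Centre = (-11/6, -29/6).

(-11/6, -29/6)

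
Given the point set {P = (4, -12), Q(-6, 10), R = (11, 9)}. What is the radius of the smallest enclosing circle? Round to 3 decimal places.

Side lengths²: PQ² = 584, PR² = 490, QR² = 290.
Since PQ² = 584 < 490 + 290 = 780, the triangle is acute, so the smallest enclosing circle is the circumcircle.
Circumcentre = (51/26, 9/26), r² = 52925/338.
r = √(52925/338) ≈ 12.513.

12.513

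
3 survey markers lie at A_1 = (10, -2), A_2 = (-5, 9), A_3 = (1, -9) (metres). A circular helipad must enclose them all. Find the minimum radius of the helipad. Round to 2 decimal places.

9.86

Side lengths²: A_1A_2² = 346, A_1A_3² = 130, A_2A_3² = 360.
Since A_2A_3² = 360 < 346 + 130 = 476, the triangle is acute, so the smallest enclosing circle is the circumcircle.
Circumcentre = (19/34, 29/34), r² = 56225/578.
r = √(56225/578) ≈ 9.86.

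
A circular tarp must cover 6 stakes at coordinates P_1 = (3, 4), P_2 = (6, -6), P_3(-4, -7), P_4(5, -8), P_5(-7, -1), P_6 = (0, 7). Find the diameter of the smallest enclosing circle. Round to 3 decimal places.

16.103

By Welzl's lemma the MEC is supported by two points (diametrically opposite) or three points (on a circumcircle).
The minimum enclosing circle is determined by three boundary points: P_4, P_5, P_6.
Their circumcentre is (61/58, -57/58) with r² = 109045/1682.
The farthest remaining point P_3 is at distance² 103825/1682 ≤ 109045/1682.
Diameter = 2r = 2√(109045/1682) ≈ 16.103.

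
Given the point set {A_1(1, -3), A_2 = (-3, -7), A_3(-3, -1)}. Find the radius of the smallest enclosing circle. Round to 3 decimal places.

Side lengths²: A_1A_2² = 32, A_1A_3² = 20, A_2A_3² = 36.
Since A_2A_3² = 36 < 32 + 20 = 52, the triangle is acute, so the smallest enclosing circle is the circumcircle.
Circumcentre = (-2, -4), r² = 10.
r = √10 ≈ 3.162.

3.162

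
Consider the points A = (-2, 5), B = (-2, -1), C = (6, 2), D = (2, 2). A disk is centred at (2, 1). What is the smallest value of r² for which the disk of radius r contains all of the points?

The required radius is the distance from (2, 1) to the farthest point.
Squared distances: 32, 20, 17, 1.
Maximum is 32, attained at A.

32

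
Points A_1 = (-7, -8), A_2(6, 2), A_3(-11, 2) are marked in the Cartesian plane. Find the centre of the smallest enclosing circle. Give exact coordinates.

Side lengths²: A_1A_2² = 269, A_1A_3² = 116, A_2A_3² = 289.
Since A_2A_3² = 289 < 269 + 116 = 385, the triangle is acute, so the smallest enclosing circle is the circumcircle.
Circumcentre = (-2.5, -0.4), r² = 78.01.
Centre = (-2.5, -0.4).

(-2.5, -0.4)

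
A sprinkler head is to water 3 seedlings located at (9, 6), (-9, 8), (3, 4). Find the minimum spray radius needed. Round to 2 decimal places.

9.06

Call the three points A, B, C in the order given.
Side lengths²: AB² = 328, AC² = 40, BC² = 160.
Since AB² = 328 ≥ 160 + 40 = 200, the angle opposite AB is not acute, so the smallest enclosing circle has AB as diameter.
Centre = midpoint of AB = (0, 7), r² = 328/4 = 82.
r = √82 ≈ 9.06.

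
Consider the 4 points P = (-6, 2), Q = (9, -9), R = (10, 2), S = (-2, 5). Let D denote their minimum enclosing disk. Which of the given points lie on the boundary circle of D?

P, Q, R

The minimum enclosing circle of a finite set is fixed by two of the points (as a diameter) or three (as a circumcircle).
The minimum enclosing circle is determined by three boundary points: P, Q, R.
Their circumcentre is (2, -31/11) with r² = 10553/121.
The farthest remaining point S is at distance² 9332/121 ≤ 10553/121.
The points at distance exactly r from the centre are P, Q, R — 3 points.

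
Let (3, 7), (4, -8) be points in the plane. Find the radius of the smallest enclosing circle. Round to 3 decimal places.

The smallest circle enclosing two points has them as diameter endpoints.
Centre = midpoint = (3.5, -0.5); r² = |(3, 7)−(4, -8)|²/4 = 226/4 = 56.5.
r = √(56.5) ≈ 7.517.

7.517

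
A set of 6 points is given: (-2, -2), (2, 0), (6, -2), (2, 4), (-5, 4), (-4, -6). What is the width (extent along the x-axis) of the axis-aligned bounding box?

max x = 6, min x = -5, so width = 11.

11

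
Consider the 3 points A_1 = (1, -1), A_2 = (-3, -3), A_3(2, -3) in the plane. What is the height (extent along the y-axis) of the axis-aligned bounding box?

2

max y = -1, min y = -3, so height = 2.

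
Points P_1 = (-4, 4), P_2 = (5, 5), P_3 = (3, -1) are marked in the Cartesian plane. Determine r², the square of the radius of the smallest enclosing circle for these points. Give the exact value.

Side lengths²: P_1P_2² = 82, P_1P_3² = 74, P_2P_3² = 40.
Since P_1P_2² = 82 < 74 + 40 = 114, the triangle is acute, so the smallest enclosing circle is the circumcircle.
Circumcentre = (17/26, 81/26), r² = 7585/338.

7585/338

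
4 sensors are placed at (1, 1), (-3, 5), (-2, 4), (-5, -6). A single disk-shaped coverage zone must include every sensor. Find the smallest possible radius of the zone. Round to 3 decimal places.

5.590

The farthest pair is (-3, 5)–(-5, -6) with squared distance 125. The circle on this segment as diameter has centre (-4, -0.5) and r² = 125/4 = 31.25.
Check (1, 1): distance² to centre = 27.25 ≤ 31.25, so it lies inside.
All remaining points lie in this disk, and no smaller disk contains both endpoints, so this is the minimum enclosing circle.
r = √(31.25) ≈ 5.590.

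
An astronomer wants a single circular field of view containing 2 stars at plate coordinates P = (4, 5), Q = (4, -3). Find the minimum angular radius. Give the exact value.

The smallest circle enclosing two points has them as diameter endpoints.
Centre = midpoint = (4, 1); r² = |PQ|²/4 = 64/4 = 16.
r = √16 = 4.

4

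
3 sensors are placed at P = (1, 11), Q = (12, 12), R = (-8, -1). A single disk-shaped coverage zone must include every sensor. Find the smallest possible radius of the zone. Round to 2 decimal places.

Side lengths²: PQ² = 122, PR² = 225, QR² = 569.
Since QR² = 569 ≥ 225 + 122 = 347, the angle opposite QR is not acute, so the smallest enclosing circle has QR as diameter.
Centre = midpoint of QR = (2, 5.5), r² = 569/4 = 142.25.
r = √(142.25) ≈ 11.93.

11.93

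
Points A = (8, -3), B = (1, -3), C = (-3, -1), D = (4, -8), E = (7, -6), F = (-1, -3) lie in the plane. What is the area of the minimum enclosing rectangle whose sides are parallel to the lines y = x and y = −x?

67.5

In coordinates u = x + y, v = x − y the rectangle is axis-aligned; the map (x,y)→(u,v) scales areas by 2.
u-values: 5, -2, -4, -4, 1, -4; range = 5 − (-4) = 9.
v-values: 11, 4, -2, 12, 13, 2; range = 13 − (-2) = 15.
Area = (9 × 15) / 2 = 67.5.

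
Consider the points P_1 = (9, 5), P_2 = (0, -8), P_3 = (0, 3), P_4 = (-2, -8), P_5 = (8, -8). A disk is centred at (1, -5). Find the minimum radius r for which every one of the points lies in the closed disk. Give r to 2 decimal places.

The required radius is the distance from (1, -5) to the farthest point.
Squared distances: 164, 10, 65, 18, 58.
Maximum is 164, attained at P_1.
r = √164 ≈ 12.81.

12.81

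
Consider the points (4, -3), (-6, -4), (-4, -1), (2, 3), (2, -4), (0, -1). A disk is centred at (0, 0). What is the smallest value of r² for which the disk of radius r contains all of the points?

The required radius is the distance from (0, 0) to the farthest point.
Squared distances: 25, 52, 17, 13, 20, 1.
Maximum is 52, attained at (-6, -4).

52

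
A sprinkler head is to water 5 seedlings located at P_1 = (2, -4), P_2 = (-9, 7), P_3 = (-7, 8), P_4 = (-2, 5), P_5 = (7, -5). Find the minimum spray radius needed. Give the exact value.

The minimum enclosing circle of a finite set is fixed by two of the points (as a diameter) or three (as a circumcircle).
The farthest pair is P_2–P_5 with squared distance 400. The circle on this segment as diameter has centre (-1, 1) and r² = 400/4 = 100.
Check P_1: distance² to centre = 34 ≤ 100, so it lies inside.
All remaining points lie in this disk, and no smaller disk contains both endpoints, so this is the minimum enclosing circle.
r = √100 = 10.

10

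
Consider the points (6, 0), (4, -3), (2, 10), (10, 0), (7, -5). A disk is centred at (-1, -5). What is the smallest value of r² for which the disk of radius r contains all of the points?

The required radius is the distance from (-1, -5) to the farthest point.
Squared distances: 74, 29, 234, 146, 64.
Maximum is 234, attained at (2, 10).

234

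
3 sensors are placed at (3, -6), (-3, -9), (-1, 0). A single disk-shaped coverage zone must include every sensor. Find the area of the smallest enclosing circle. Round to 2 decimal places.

Call the three points A, B, C in the order given.
Side lengths²: AB² = 45, AC² = 52, BC² = 85.
Since BC² = 85 < 52 + 45 = 97, the triangle is acute, so the smallest enclosing circle is the circumcircle.
Circumcentre = (-1.4375, -4.625), r² = 21.58203125.
Area = π·r² = π·21.58203125 ≈ 67.80.

67.80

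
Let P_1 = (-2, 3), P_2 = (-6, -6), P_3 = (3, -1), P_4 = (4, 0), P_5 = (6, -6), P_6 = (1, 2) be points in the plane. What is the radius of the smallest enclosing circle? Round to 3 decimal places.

The minimum enclosing circle of a finite set is fixed by two of the points (as a diameter) or three (as a circumcircle).
The minimum enclosing circle is determined by three boundary points: P_1, P_2, P_5.
Their circumcentre is (0, -59/18) with r² = 14065/324.
The farthest remaining point P_6 is at distance² 9349/324 ≤ 14065/324.
r = √(14065/324) ≈ 6.589.

6.589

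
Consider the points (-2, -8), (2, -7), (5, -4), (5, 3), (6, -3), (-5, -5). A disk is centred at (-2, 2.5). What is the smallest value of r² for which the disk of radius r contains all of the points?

110.25

The required radius is the distance from (-2, 2.5) to the farthest point.
Squared distances: 110.25, 106.25, 91.25, 49.25, 94.25, 65.25.
Maximum is 110.25, attained at (-2, -8).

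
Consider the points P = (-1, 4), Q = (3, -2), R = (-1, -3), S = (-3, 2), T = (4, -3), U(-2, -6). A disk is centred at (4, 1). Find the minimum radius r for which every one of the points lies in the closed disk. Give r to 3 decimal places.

The required radius is the distance from (4, 1) to the farthest point.
Squared distances: 34, 10, 41, 50, 16, 85.
Maximum is 85, attained at U.
r = √85 ≈ 9.220.

9.220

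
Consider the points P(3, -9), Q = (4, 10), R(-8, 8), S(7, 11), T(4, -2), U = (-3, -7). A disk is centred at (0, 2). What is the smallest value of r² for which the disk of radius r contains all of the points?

130

The required radius is the distance from (0, 2) to the farthest point.
Squared distances: 130, 80, 100, 130, 32, 90.
Maximum is 130, attained at P.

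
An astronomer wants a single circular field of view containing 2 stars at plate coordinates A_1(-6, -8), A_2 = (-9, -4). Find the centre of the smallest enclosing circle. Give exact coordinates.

(-7.5, -6)

The smallest circle enclosing two points has them as diameter endpoints.
Centre = midpoint = (-7.5, -6); r² = |A_1A_2|²/4 = 25/4 = 6.25.
Centre = (-7.5, -6).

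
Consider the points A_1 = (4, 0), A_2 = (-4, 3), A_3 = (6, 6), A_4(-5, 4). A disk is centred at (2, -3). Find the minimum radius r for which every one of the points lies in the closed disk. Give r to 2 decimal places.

The required radius is the distance from (2, -3) to the farthest point.
Squared distances: 13, 72, 97, 98.
Maximum is 98, attained at A_4.
r = √98 ≈ 9.90.

9.90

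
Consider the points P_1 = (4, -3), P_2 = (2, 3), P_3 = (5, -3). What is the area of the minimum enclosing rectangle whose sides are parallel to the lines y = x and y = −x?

18

In coordinates u = x + y, v = x − y the rectangle is axis-aligned; the map (x,y)→(u,v) scales areas by 2.
u-values: 1, 5, 2; range = 5 − 1 = 4.
v-values: 7, -1, 8; range = 8 − (-1) = 9.
Area = (4 × 9) / 2 = 18.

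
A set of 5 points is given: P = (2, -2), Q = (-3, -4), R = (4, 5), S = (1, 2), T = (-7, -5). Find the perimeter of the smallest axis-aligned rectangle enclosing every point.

Width = max x − min x = 4 − (-7) = 11.
Height = max y − min y = 5 − (-5) = 10.
Perimeter = 2(11 + 10) = 42.

42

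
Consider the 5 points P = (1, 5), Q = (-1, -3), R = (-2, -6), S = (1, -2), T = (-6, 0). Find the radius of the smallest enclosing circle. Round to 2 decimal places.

5.70

A smallest enclosing disk is always determined by at most three of the input points on its boundary.
The farthest pair is P–R with squared distance 130. The circle on this segment as diameter has centre (-0.5, -0.5) and r² = 130/4 = 32.5.
Check Q: distance² to centre = 6.5 ≤ 32.5, so it lies inside.
All remaining points lie in this disk, and no smaller disk contains both endpoints, so this is the minimum enclosing circle.
r = √(32.5) ≈ 5.70.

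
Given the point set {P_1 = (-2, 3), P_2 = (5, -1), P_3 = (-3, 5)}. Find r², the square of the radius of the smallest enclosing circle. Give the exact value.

25

Side lengths²: P_1P_2² = 65, P_1P_3² = 5, P_2P_3² = 100.
Since P_2P_3² = 100 ≥ 65 + 5 = 70, the angle opposite P_2P_3 is not acute, so the smallest enclosing circle has P_2P_3 as diameter.
Centre = midpoint of P_2P_3 = (1, 2), r² = 100/4 = 25.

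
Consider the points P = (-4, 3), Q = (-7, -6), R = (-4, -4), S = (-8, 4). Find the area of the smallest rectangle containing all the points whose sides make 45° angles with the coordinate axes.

72

In coordinates u = x + y, v = x − y the rectangle is axis-aligned; the map (x,y)→(u,v) scales areas by 2.
u-values: -1, -13, -8, -4; range = -1 − (-13) = 12.
v-values: -7, -1, 0, -12; range = 0 − (-12) = 12.
Area = (12 × 12) / 2 = 72.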